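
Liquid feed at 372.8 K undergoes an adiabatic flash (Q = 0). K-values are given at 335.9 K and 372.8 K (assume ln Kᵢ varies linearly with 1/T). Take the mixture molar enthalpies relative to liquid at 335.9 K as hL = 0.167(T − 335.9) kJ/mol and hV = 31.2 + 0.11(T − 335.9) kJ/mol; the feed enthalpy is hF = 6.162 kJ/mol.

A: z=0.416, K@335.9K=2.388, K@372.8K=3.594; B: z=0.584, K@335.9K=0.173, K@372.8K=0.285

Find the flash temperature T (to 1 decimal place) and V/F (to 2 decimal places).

T = 343.8 K, V/F = 0.16

Adiabatic flash: solve Rachford–Rice at each trial T, then check hF = ψ·hV(T) + (1−ψ)·hL(T).
  T = 335.9 K: K = (2.388, 0.173), RR gives ψ = 0.082, H_out = 2.567 kJ/mol
  T = 372.8 K: K = (3.594, 0.285), RR gives ψ = 0.357, H_out = 16.541 kJ/mol
  T = 354.4 K: K = (2.963, 0.225), RR gives ψ = 0.239, H_out = 10.303 kJ/mol
  T = 345.1 K: K = (2.666, 0.198), RR gives ψ = 0.168, H_out = 6.693 kJ/mol
  T = 340.5 K: K = (2.525, 0.185), RR gives ψ = 0.128, H_out = 4.716 kJ/mol
  T = 342.8 K: K = (2.595, 0.191), RR gives ψ = 0.148, H_out = 5.723 kJ/mol
Linear interpolation between T = 342.8 (H_out = 5.723) and T = 345.1 (H_out = 6.693) on hF = 6.162 gives T ≈ 343.8 K, at which ψ = 0.16.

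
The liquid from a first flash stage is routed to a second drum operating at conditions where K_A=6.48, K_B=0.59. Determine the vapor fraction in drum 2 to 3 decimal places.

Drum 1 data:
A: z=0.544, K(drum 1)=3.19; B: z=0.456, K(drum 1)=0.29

Drum 1:
Let ψ₁ = V/F and solve Σ zᵢ(Kᵢ−1)/(1+ψ₁(Kᵢ−1)) = 0.
Check two-phase: ΣzᵢKᵢ = 1.868 > 1 and Σzᵢ/Kᵢ = 1.743 > 1, so g(0) = 0.868 > 0 and g(1) = -0.743 < 0.
Iterate (Newton) starting at ψ₁ = 0.5:
  ψ₁ = 0.500: g = 0.0667, g' = -1.147 → ψ₁ = 0.558
Converged at ψ₁ = 0.558.
Drum-1 compositions:
  A: x = 0.245, y = 0.781
  B: x = 0.755, y = 0.219
Drum-2 feed = drum-1 liquid: z₂ = (0.2448, 0.7552).
Drum 2:
Iterate (Newton) starting at ψ₂ = 0.5:
  ψ₂ = 0.500: g = -0.0307, g' = -0.726 → ψ₂ = 0.458
  ψ₂ = 0.458: g = 0.0013, g' = -0.790 → ψ₂ = 0.459
Converged at ψ₂ = 0.459.
  A: x = 0.070, y = 0.451
  B: x = 0.930, y = 0.549

V/F (drum 2) = 0.459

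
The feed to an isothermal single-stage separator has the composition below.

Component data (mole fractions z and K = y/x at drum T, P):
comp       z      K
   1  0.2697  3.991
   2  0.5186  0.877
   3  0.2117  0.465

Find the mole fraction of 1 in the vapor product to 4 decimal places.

Iterate (Newton) starting at V/F = 0.5:
  V/F = 0.5000: g = 0.10066, g' = -0.5093 → V/F = 0.6977
  V/F = 0.6977: g = 0.01085, g' = -0.4169 → V/F = 0.7237
  V/F = 0.7237: g = 0.00007, g' = -0.4117 → V/F = 0.7239
Converged at V/F = 0.7239.
Compositions from xᵢ = zᵢ/(1+V/F(Kᵢ−1)), yᵢ = Kᵢxᵢ:
  1: x = 0.0852, y = 0.3401
  2: x = 0.5693, y = 0.4993
  3: x = 0.3455, y = 0.1607

y_1 = 0.3401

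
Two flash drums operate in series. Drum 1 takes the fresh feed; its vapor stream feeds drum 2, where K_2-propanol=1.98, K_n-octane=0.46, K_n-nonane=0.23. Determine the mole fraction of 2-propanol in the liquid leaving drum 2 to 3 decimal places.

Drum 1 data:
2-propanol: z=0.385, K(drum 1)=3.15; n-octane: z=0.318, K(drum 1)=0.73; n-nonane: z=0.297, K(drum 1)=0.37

x_2-propanol (drum 2) = 0.393

Drum 1:
Newton–Raphson from ψ₁ = 0.5:
  ψ₁ = 0.500: g = 0.0265, g' = -0.696 → ψ₁ = 0.538
Converged at ψ₁ = 0.538.
Drum-1 compositions:
  2-propanol: x = 0.178, y = 0.562
  n-octane: x = 0.372, y = 0.272
  n-nonane: x = 0.449, y = 0.166
Drum-2 feed = drum-1 vapor: z₂ = (0.5621, 0.2716, 0.1663).
Drum 2:
Let ψ₂ = V/F and solve Σ zᵢ(Kᵢ−1)/(1+ψ₂(Kᵢ−1)) = 0.
g(0) = ΣzᵢKᵢ − 1 = 0.276 and g(1) = 1 − Σzᵢ/Kᵢ = -0.597, so a root lies in (0, 1).
Newton–Raphson from ψ₂ = 0.5:
  ψ₂ = 0.500: g = -0.0395, g' = -0.652 → ψ₂ = 0.440
  ψ₂ = 0.440: g = -0.0009, g' = -0.625 → ψ₂ = 0.438
Converged at ψ₂ = 0.438.
  2-propanol: x = 0.393, y = 0.779
  n-octane: x = 0.356, y = 0.164
  n-nonane: x = 0.251, y = 0.058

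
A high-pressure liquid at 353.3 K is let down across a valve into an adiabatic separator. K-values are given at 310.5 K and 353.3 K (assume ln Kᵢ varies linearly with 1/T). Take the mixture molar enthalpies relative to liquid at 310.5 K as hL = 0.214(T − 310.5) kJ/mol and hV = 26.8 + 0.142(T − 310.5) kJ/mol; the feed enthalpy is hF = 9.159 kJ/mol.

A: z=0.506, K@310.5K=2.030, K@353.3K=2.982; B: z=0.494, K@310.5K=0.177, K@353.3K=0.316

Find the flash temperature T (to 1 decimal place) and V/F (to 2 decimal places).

T = 322.3 K, V/F = 0.26

Adiabatic flash: solve Rachford–Rice at each trial T, then check hF = ψ·hV(T) + (1−ψ)·hL(T).
  T = 310.5 K: K = (2.030, 0.177), RR gives ψ = 0.135, H_out = 3.624 kJ/mol
  T = 353.3 K: K = (2.982, 0.316), RR gives ψ = 0.491, H_out = 20.794 kJ/mol
  T = 331.9 K: K = (2.491, 0.241), RR gives ψ = 0.335, H_out = 13.050 kJ/mol
  T = 321.2 K: K = (2.256, 0.208), RR gives ψ = 0.245, H_out = 8.677 kJ/mol
  T = 326.5 K: K = (2.372, 0.224), RR gives ψ = 0.292, H_out = 10.906 kJ/mol
  T = 323.9 K: K = (2.315, 0.216), RR gives ψ = 0.269, H_out = 9.830 kJ/mol
  T = 322.5 K: K = (2.285, 0.211), RR gives ψ = 0.257, H_out = 9.237 kJ/mol
Linear interpolation between T = 321.2 (H_out = 8.677) and T = 322.5 (H_out = 9.237) on hF = 9.159 gives T ≈ 322.3 K, at which ψ = 0.26.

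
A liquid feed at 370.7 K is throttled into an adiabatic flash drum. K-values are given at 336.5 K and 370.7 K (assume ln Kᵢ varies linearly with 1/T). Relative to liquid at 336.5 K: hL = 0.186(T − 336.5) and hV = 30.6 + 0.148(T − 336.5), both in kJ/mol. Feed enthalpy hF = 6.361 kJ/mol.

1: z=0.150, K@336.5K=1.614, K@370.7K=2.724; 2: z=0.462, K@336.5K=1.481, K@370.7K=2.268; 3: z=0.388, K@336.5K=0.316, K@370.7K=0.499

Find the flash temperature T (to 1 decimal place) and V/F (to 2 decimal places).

Adiabatic flash: solve Rachford–Rice at each trial T, then check hF = ψ·hV(T) + (1−ψ)·hL(T).
  T = 336.5 K: K = (1.614, 1.481, 0.316), RR gives ψ = 0.139, H_out = 4.243 kJ/mol
  T = 370.7 K: K = (2.724, 2.268, 0.499), RR gives ψ = 0.937, H_out = 33.827 kJ/mol
  T = 353.6 K: K = (2.123, 1.852, 0.402), RR gives ψ = 0.598, H_out = 21.083 kJ/mol
  T = 345.1 K: K = (1.859, 1.662, 0.358), RR gives ψ = 0.404, H_out = 13.843 kJ/mol
  T = 340.8 K: K = (1.734, 1.570, 0.336), RR gives ψ = 0.285, H_out = 9.473 kJ/mol
  T = 338.6 K: K = (1.672, 1.524, 0.326), RR gives ψ = 0.214, H_out = 6.932 kJ/mol
  T = 337.6 K: K = (1.644, 1.503, 0.321), RR gives ψ = 0.179, H_out = 5.688 kJ/mol
Linear interpolation between T = 337.6 (H_out = 5.688) and T = 338.6 (H_out = 6.932) on hF = 6.361 gives T ≈ 338.1 K, at which ψ = 0.20.

T = 338.1 K, V/F = 0.20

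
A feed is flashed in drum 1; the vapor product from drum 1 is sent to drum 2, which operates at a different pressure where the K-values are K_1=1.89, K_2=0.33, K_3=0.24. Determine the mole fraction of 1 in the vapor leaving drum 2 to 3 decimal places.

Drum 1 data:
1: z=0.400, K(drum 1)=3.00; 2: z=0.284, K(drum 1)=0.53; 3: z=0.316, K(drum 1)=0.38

y_1 (drum 2) = 0.841

Drum 1:
Material balance + equilibrium reduce to Σ zᵢ(Kᵢ−1)/(1+ψ₁(Kᵢ−1)) = 0.
g(0) = ΣzᵢKᵢ − 1 = 0.471 and g(1) = 1 − Σzᵢ/Kᵢ = -0.501, so a root lies in (0, 1).
Newton–Raphson from ψ₁ = 0.62:
  ψ₁ = 0.620: g = -0.1495, g' = -0.764 → ψ₁ = 0.424
  ψ₁ = 0.424: g = 0.0001, g' = -0.790 → ψ₁ = 0.425
Converged at ψ₁ = 0.425.
Drum-1 compositions:
  1: x = 0.216, y = 0.649
  2: x = 0.355, y = 0.188
  3: x = 0.429, y = 0.163
Drum-2 feed = drum-1 vapor: z₂ = (0.6490, 0.1880, 0.1630).
Drum 2:
Material balance + equilibrium reduce to Σ zᵢ(Kᵢ−1)/(1+ψ₂(Kᵢ−1)) = 0.
g(0) = ΣzᵢKᵢ − 1 = 0.328 and g(1) = 1 − Σzᵢ/Kᵢ = -0.592, so a root lies in (0, 1).
Newton–Raphson from ψ₂ = 0.5:
  ψ₂ = 0.500: g = 0.0105, g' = -0.682 → ψ₂ = 0.515
Converged at ψ₂ = 0.515.
  1: x = 0.445, y = 0.841
  2: x = 0.287, y = 0.095
  3: x = 0.268, y = 0.064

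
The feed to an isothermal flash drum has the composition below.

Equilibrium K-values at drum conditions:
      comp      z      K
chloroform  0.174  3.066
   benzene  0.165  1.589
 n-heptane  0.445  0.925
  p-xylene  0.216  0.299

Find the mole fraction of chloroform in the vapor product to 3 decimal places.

Material balance + equilibrium reduce to Σ zᵢ(Kᵢ−1)/(1+ψ(Kᵢ−1)) = 0.
Feasibility: ΣzᵢKᵢ = 1.272, Σzᵢ/Kᵢ = 1.364 — both > 1, two phases present.
Newton iteration, ψ⁰ = 0.5:
  ψ = 0.500: g = -0.0159, g' = -0.468 → ψ = 0.466
Converged at ψ = 0.466.
Compositions from xᵢ = zᵢ/(1+ψ(Kᵢ−1)), yᵢ = Kᵢxᵢ:
  chloroform: x = 0.089, y = 0.272
  benzene: x = 0.129, y = 0.206
  n-heptane: x = 0.461, y = 0.427
  p-xylene: x = 0.321, y = 0.096

y_chloroform = 0.272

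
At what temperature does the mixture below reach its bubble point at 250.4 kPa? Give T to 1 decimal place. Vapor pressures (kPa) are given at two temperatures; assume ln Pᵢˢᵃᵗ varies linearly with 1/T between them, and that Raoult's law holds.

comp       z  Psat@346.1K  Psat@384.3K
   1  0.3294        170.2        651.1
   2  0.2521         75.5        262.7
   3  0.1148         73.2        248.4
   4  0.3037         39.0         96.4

Bubble-point temperature: ΣzᵢPᵢˢᵃᵗ(T) = P. Interpolate ln Pᵢˢᵃᵗ = aᵢ + bᵢ/T.
  T = 346.1 K: ΣzᵢPᵢˢᵃᵗ = 95.35 kPa
  T = 384.3 K: ΣzᵢPᵢˢᵃᵗ = 338.49 kPa
  T = 365.2 K: ΣzᵢPᵢˢᵃᵗ = 185.30 kPa
  T = 374.8 K: ΣzᵢPᵢˢᵃᵗ = 252.66 kPa
  T = 370.0 K: ΣzᵢPᵢˢᵃᵗ = 216.78 kPa
  T = 372.4 K: ΣzᵢPᵢˢᵃᵗ = 234.14 kPa
Interpolating between 372.4 K and 374.8 K gives T ≈ 374.5 K.

T = 374.5 K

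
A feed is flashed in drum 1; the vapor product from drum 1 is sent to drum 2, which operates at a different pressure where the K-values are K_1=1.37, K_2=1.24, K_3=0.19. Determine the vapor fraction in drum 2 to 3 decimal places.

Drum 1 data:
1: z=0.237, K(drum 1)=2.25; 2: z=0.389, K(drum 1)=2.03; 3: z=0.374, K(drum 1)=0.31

Drum 1:
Rachford–Rice: g(ψ₁) = Σ zᵢ(Kᵢ−1)/(1+ψ₁(Kᵢ−1)) = 0.
g(0) = ΣzᵢKᵢ − 1 = 0.439 and g(1) = 1 − Σzᵢ/Kᵢ = -0.503, so a root lies in (0, 1).
Newton–Raphson from ψ₁ = 0.5:
  ψ₁ = 0.500: g = 0.0528, g' = -0.735 → ψ₁ = 0.572
  ψ₁ = 0.572: g = -0.0013, g' = -0.775 → ψ₁ = 0.570
Converged at ψ₁ = 0.570.
Drum-1 compositions:
  1: x = 0.138, y = 0.311
  2: x = 0.245, y = 0.498
  3: x = 0.617, y = 0.191
Drum-2 feed = drum-1 vapor: z₂ = (0.3114, 0.4975, 0.1911).
Drum 2:
Newton–Raphson from ψ₂ = 0.5:
  ψ₂ = 0.500: g = -0.0564, g' = -0.407 → ψ₂ = 0.362
  ψ₂ = 0.362: g = -0.0075, g' = -0.308 → ψ₂ = 0.337
Converged at ψ₂ = 0.337.
  1: x = 0.277, y = 0.379
  2: x = 0.460, y = 0.571
  3: x = 0.263, y = 0.050

V/F (drum 2) = 0.337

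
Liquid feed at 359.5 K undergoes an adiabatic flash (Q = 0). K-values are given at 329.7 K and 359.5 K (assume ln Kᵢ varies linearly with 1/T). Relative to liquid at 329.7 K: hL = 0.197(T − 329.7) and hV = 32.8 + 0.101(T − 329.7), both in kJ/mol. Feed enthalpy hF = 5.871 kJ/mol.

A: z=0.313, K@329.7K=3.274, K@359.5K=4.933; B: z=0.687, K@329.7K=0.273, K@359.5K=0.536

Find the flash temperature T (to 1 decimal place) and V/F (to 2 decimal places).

Adiabatic flash: solve Rachford–Rice at each trial T, then check hF = ψ·hV(T) + (1−ψ)·hL(T).
  T = 329.7 K: K = (3.274, 0.273), RR gives ψ = 0.128, H_out = 4.212 kJ/mol
  T = 359.5 K: K = (4.933, 0.536), RR gives ψ = 0.500, H_out = 20.837 kJ/mol
  T = 344.6 K: K = (4.055, 0.388), RR gives ψ = 0.287, H_out = 11.927 kJ/mol
  T = 337.1 K: K = (3.649, 0.326), RR gives ψ = 0.205, H_out = 8.048 kJ/mol
  T = 333.4 K: K = (3.459, 0.299), RR gives ψ = 0.167, H_out = 6.146 kJ/mol
  T = 331.5 K: K = (3.363, 0.285), RR gives ψ = 0.147, H_out = 5.159 kJ/mol
Linear interpolation between T = 331.5 (H_out = 5.159) and T = 333.4 (H_out = 6.146) on hF = 5.871 gives T ≈ 332.9 K, at which ψ = 0.16.

T = 332.9 K, V/F = 0.16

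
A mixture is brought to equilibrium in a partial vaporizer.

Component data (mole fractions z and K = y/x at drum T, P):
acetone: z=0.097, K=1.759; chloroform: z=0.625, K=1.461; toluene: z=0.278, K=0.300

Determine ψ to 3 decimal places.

Let ψ = V/F and solve Σ zᵢ(Kᵢ−1)/(1+ψ(Kᵢ−1)) = 0.
Feasibility: ΣzᵢKᵢ = 1.167, Σzᵢ/Kᵢ = 1.410 — both > 1, two phases present.
Iterate (Newton) starting at ψ = 0.34:
  ψ = 0.340: g = 0.0522, g' = -0.369 → ψ = 0.481
  ψ = 0.481: g = -0.0038, g' = -0.429 → ψ = 0.473
Converged at ψ = 0.473.

ψ = 0.473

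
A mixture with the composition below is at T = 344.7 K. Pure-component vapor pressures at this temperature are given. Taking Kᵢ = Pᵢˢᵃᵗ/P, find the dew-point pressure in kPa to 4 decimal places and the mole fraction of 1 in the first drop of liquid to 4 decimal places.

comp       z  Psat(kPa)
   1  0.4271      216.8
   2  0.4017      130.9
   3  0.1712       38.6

At the dew point ψ → 1, so Σzᵢ/Kᵢ = 1 with Kᵢ = Pᵢˢᵃᵗ/P ⇒ 1/P = Σzᵢ/Pᵢˢᵃᵗ.
1/P = 0.4271/216.8 + 0.4017/130.9 + 0.1712/38.6 = 0.0094740 ⇒ P = 105.5520 kPa
xᵢ = zᵢP/Pᵢˢᵃᵗ ⇒ x_1 = 0.4271·105.5520/216.8 = 0.2079

Pdew = 105.5520 kPa, x_1 = 0.2079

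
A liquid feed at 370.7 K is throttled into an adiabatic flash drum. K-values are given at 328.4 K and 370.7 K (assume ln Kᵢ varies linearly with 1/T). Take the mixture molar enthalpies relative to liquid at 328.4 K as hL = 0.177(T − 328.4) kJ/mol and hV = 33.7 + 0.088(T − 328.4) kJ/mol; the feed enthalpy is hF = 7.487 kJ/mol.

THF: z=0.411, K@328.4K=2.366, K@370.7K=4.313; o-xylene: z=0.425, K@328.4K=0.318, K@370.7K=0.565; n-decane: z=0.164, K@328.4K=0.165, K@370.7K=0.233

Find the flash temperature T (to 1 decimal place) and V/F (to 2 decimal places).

T = 333.0 K, V/F = 0.20

Adiabatic flash: solve Rachford–Rice at each trial T, then check hF = ψ·hV(T) + (1−ψ)·hL(T).
  T = 328.4 K: K = (2.366, 0.318, 0.165), RR gives ψ = 0.135, H_out = 4.565 kJ/mol
  T = 370.7 K: K = (4.313, 0.565, 0.233), RR gives ψ = 0.572, H_out = 24.614 kJ/mol
  T = 349.5 K: K = (3.251, 0.431, 0.198), RR gives ψ = 0.381, H_out = 15.855 kJ/mol
  T = 338.9 K: K = (2.785, 0.372, 0.181), RR gives ψ = 0.271, H_out = 10.740 kJ/mol
  T = 333.6 K: K = (2.568, 0.344, 0.173), RR gives ψ = 0.207, H_out = 7.811 kJ/mol
  T = 331.0 K: K = (2.466, 0.331, 0.169), RR gives ψ = 0.173, H_out = 6.243 kJ/mol
  T = 332.3 K: K = (2.517, 0.337, 0.171), RR gives ψ = 0.190, H_out = 7.039 kJ/mol
  T = 333.0 K: K = (2.544, 0.341, 0.172), RR gives ψ = 0.200, H_out = 7.458 kJ/mol
Linear interpolation between T = 333.0 (H_out = 7.458) and T = 333.6 (H_out = 7.811) on hF = 7.487 gives T ≈ 333.0 K, at which ψ = 0.20.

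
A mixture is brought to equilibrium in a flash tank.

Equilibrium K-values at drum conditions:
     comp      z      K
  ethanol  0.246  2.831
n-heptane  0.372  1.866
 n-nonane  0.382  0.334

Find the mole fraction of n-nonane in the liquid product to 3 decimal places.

x_n-nonane = 0.639

Let β = V/F and solve Σ zᵢ(Kᵢ−1)/(1+β(Kᵢ−1)) = 0.
Check two-phase: ΣzᵢKᵢ = 1.518 > 1 and Σzᵢ/Kᵢ = 1.430 > 1, so g(0) = 0.518 > 0 and g(1) = -0.430 < 0.
Newton–Raphson from β = 0.65:
  β = 0.650: g = -0.0368, g' = -0.813 → β = 0.605
  β = 0.605: g = -0.0008, g' = -0.781 → β = 0.604
Converged at β = 0.604.
Compositions from xᵢ = zᵢ/(1+β(Kᵢ−1)), yᵢ = Kᵢxᵢ:
  ethanol: x = 0.117, y = 0.331
  n-heptane: x = 0.244, y = 0.456
  n-nonane: x = 0.639, y = 0.213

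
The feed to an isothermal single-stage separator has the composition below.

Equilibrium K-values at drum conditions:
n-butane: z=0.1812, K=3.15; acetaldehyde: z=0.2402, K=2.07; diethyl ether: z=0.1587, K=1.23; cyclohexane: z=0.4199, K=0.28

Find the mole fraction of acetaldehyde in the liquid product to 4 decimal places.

Rachford–Rice: g(ψ) = Σ zᵢ(Kᵢ−1)/(1+ψ(Kᵢ−1)) = 0.
Check two-phase: ΣzᵢKᵢ = 1.3808 > 1 and Σzᵢ/Kᵢ = 1.8022 > 1, so g(0) = 0.3808 > 0 and g(1) = -0.8022 < 0.
Iterate (Newton) starting at ψ = 0.34:
  ψ = 0.3400: g = 0.04704, g' = -0.8163 → ψ = 0.3976
  ψ = 0.3976: g = 0.00017, g' = -0.8132 → ψ = 0.3978
Converged at ψ = 0.3978.
Compositions from xᵢ = zᵢ/(1+ψ(Kᵢ−1)), yᵢ = Kᵢxᵢ:
  n-butane: x = 0.0977, y = 0.3076
  acetaldehyde: x = 0.1685, y = 0.3488
  diethyl ether: x = 0.1454, y = 0.1788
  cyclohexane: x = 0.5885, y = 0.1648

x_acetaldehyde = 0.1685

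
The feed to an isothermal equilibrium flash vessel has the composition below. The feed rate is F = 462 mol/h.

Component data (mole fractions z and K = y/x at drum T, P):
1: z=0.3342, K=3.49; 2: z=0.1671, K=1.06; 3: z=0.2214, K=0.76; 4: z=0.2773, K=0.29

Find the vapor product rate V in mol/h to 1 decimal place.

V = 239.9 mol/h

Material balance + equilibrium reduce to Σ zᵢ(Kᵢ−1)/(1+β(Kᵢ−1)) = 0.
Feasibility: ΣzᵢKᵢ = 1.5922, Σzᵢ/Kᵢ = 1.5009 — both > 1, two phases present.
Newton–Raphson from β = 0.43:
  β = 0.4300: g = 0.06899, g' = -0.7893 → β = 0.5174
  β = 0.5174: g = 0.00150, g' = -0.7622 → β = 0.5194
Converged at β = 0.5194.
Then V = β·F = 0.5194·462 = 239.9 mol/h and L = F − V = 222.1 mol/h.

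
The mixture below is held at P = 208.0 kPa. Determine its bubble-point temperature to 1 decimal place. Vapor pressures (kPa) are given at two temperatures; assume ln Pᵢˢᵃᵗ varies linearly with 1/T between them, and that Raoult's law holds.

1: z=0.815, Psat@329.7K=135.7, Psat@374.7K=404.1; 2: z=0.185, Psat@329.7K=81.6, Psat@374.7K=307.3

Bubble-point temperature: ΣzᵢPᵢˢᵃᵗ(T) = P. Interpolate ln Pᵢˢᵃᵗ = aᵢ + bᵢ/T.
  T = 329.7 K: ΣzᵢPᵢˢᵃᵗ = 125.69 kPa
  T = 374.7 K: ΣzᵢPᵢˢᵃᵗ = 386.19 kPa
  T = 352.2 K: ΣzᵢPᵢˢᵃᵗ = 228.18 kPa
  T = 340.9 K: ΣzᵢPᵢˢᵃᵗ = 170.76 kPa
  T = 346.5 K: ΣzᵢPᵢˢᵃᵗ = 197.60 kPa
  T = 349.4 K: ΣzᵢPᵢˢᵃᵗ = 212.73 kPa
Interpolating between 346.5 K and 349.4 K gives T ≈ 348.5 K.

T = 348.5 K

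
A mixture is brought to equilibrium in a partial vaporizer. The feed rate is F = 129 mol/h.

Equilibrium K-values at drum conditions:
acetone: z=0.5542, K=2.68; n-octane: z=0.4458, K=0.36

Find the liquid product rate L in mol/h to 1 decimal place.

Rachford–Rice: g(ψ) = Σ zᵢ(Kᵢ−1)/(1+ψ(Kᵢ−1)) = 0.
Feasibility: ΣzᵢKᵢ = 1.6457, Σzᵢ/Kᵢ = 1.4451 — both > 1, two phases present.
Binary case is linear: z₁(K₁−1)(1+ψ(K₂−1)) + z₂(K₂−1)(1+ψ(K₁−1)) = 0
⇒ ψ = [z₁(K₁−1)+z₂(K₂−1)] / [−(K₁−1)(K₂−1)] = 0.64574/1.07520 = 0.6006
Then V = ψ·F = 0.6006·129 = 77.5 mol/h and L = F − V = 51.5 mol/h.

L = 51.5 mol/h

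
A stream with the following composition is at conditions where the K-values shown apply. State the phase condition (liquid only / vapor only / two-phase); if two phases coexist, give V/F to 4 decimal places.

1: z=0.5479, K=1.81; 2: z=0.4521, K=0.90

ΣzᵢKᵢ = 1.3986; Σzᵢ/Kᵢ = 0.8050.
Since Σzᵢ/Kᵢ < 1 the mixture is above its dew point — single vapor phase.

vapor only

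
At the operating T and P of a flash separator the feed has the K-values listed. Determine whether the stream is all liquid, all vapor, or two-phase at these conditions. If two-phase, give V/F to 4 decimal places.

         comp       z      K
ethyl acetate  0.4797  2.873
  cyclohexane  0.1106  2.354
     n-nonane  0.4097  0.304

ΣzᵢKᵢ = 1.7631; Σzᵢ/Kᵢ = 1.5616.
Both exceed 1, so a two-phase solution exists.
Let ψ = V/F and solve Σ zᵢ(Kᵢ−1)/(1+ψ(Kᵢ−1)) = 0.
Newton–Raphson from ψ = 0.5:
  ψ = 0.5000: g = 0.11592, g' = -0.9877 → ψ = 0.6174
  ψ = 0.6174: g = -0.00175, g' = -1.0323 → ψ = 0.6157
Converged at ψ = 0.6157.

two-phase, V/F = 0.6157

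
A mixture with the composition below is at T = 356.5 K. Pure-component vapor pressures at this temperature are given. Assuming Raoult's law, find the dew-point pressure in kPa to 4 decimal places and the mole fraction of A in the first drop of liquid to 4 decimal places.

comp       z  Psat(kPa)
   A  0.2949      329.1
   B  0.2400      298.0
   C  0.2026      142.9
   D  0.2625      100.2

At the dew point ψ → 1, so Σzᵢ/Kᵢ = 1 with Kᵢ = Pᵢˢᵃᵗ/P ⇒ 1/P = Σzᵢ/Pᵢˢᵃᵗ.
1/P = 0.2949/329.1 + 0.2400/298.0 + 0.2026/142.9 + 0.2625/100.2 = 0.0057390 ⇒ P = 174.2469 kPa
xᵢ = zᵢP/Pᵢˢᵃᵗ ⇒ x_A = 0.2949·174.2469/329.1 = 0.1561

Pdew = 174.2469 kPa, x_A = 0.1561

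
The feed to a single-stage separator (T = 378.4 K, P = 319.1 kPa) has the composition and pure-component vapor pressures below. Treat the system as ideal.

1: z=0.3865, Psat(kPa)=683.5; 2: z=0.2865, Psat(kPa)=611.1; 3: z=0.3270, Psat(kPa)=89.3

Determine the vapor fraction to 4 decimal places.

ψ = 0.6203

Raoult's law: Kᵢ = Pᵢˢᵃᵗ/P = Pᵢˢᵃᵗ/319.1.
  K_1 = 683.5/319.1 = 2.141962, K_2 = 611.1/319.1 = 1.915074, K_3 = 89.3/319.1 = 0.279850
Iterate (Newton) starting at ψ = 0.5:
  ψ = 0.5000: g = 0.09283, g' = -0.7313 → ψ = 0.6269
  ψ = 0.6269: g = -0.00551, g' = -0.8317 → ψ = 0.6203
Converged at ψ = 0.6203.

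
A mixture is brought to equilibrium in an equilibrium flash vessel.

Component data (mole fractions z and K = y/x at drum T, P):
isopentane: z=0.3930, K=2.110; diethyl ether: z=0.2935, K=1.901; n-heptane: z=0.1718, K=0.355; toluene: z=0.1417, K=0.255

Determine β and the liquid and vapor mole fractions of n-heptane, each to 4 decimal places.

Newton–Raphson from β = 0.53:
  β = 0.5300: g = 0.11081, g' = -0.6808 → β = 0.6928
  β = 0.6928: g = -0.00906, g' = -0.8145 → β = 0.6816
  β = 0.6816: g = -0.00008, g' = -0.8007 → β = 0.6815
Converged at β = 0.6815.
Compositions from xᵢ = zᵢ/(1+β(Kᵢ−1)), yᵢ = Kᵢxᵢ:
  isopentane: x = 0.2237, y = 0.4721
  diethyl ether: x = 0.1818, y = 0.3457
  n-heptane: x = 0.3066, y = 0.1088
  toluene: x = 0.2879, y = 0.0734

β = 0.6815, x_n-heptane = 0.3066, y_n-heptane = 0.1088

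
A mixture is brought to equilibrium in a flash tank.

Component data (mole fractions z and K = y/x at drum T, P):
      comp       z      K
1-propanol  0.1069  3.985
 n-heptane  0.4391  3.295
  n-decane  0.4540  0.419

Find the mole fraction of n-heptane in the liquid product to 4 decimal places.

Rachford–Rice: g(β) = Σ zᵢ(Kᵢ−1)/(1+β(Kᵢ−1)) = 0.
g(0) = ΣzᵢKᵢ − 1 = 1.0631 and g(1) = 1 − Σzᵢ/Kᵢ = -0.2436, so a root lies in (0, 1).
Newton–Raphson from β = 0.5:
  β = 0.5000: g = 0.22551, g' = -0.9593 → β = 0.7351
  β = 0.7351: g = 0.01453, g' = -0.8806 → β = 0.7516
  β = 0.7516: g = -0.00003, g' = -0.8850 → β = 0.7515
Converged at β = 0.7515.
Compositions from xᵢ = zᵢ/(1+β(Kᵢ−1)), yᵢ = Kᵢxᵢ:
  1-propanol: x = 0.0330, y = 0.1313
  n-heptane: x = 0.1611, y = 0.5310
  n-decane: x = 0.8059, y = 0.3377

x_n-heptane = 0.1611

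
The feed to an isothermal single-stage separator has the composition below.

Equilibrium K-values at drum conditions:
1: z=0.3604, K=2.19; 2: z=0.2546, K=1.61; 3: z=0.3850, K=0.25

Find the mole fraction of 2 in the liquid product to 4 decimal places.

Material balance + equilibrium reduce to Σ zᵢ(Kᵢ−1)/(1+ψ(Kᵢ−1)) = 0.
Check two-phase: ΣzᵢKᵢ = 1.2954 > 1 and Σzᵢ/Kᵢ = 1.8627 > 1, so g(0) = 0.2954 > 0 and g(1) = -0.8627 < 0.
Newton–Raphson from ψ = 0.67:
  ψ = 0.6700: g = -0.23153, g' = -1.0807 → ψ = 0.4558
  ψ = 0.4558: g = -0.03912, g' = -0.7725 → ψ = 0.4051
  ψ = 0.4051: g = -0.00087, g' = -0.7401 → ψ = 0.4039
Converged at ψ = 0.4039.
Compositions from xᵢ = zᵢ/(1+ψ(Kᵢ−1)), yᵢ = Kᵢxᵢ:
  1: x = 0.2434, y = 0.5330
  2: x = 0.2043, y = 0.3289
  3: x = 0.5523, y = 0.1381

x_2 = 0.2043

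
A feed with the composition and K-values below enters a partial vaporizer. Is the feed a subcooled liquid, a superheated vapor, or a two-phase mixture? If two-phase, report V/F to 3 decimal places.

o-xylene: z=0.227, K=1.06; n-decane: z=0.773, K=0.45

subcooled liquid

ΣzᵢKᵢ = 0.588; Σzᵢ/Kᵢ = 1.932.
Since ΣzᵢKᵢ < 1 the mixture is below its bubble point — single liquid phase.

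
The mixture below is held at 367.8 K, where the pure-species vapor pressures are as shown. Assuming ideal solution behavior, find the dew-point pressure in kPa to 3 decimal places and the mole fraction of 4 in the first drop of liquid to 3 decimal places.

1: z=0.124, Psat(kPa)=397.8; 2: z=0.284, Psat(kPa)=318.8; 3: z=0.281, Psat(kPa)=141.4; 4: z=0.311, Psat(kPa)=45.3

At the dew point ψ → 1, so Σzᵢ/Kᵢ = 1 with Kᵢ = Pᵢˢᵃᵗ/P ⇒ 1/P = Σzᵢ/Pᵢˢᵃᵗ.
1/P = 0.124/397.8 + 0.284/318.8 + 0.281/141.4 + 0.311/45.3 = 0.010055 ⇒ P = 99.451 kPa
xᵢ = zᵢP/Pᵢˢᵃᵗ ⇒ x_4 = 0.311·99.451/45.3 = 0.683

Pdew = 99.451 kPa, x_4 = 0.683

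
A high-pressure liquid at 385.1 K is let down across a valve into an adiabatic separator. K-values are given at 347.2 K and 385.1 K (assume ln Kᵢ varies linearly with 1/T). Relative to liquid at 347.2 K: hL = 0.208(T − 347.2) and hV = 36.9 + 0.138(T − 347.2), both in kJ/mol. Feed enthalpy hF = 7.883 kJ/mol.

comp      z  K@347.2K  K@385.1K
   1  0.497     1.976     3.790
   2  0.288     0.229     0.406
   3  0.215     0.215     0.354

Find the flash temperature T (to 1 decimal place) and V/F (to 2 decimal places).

T = 350.6 K, V/F = 0.20

Adiabatic flash: solve Rachford–Rice at each trial T, then check hF = ψ·hV(T) + (1−ψ)·hL(T).
  T = 347.2 K: K = (1.976, 0.229, 0.215), RR gives ψ = 0.124, H_out = 4.586 kJ/mol
  T = 385.1 K: K = (3.790, 0.406, 0.354), RR gives ψ = 0.625, H_out = 29.299 kJ/mol
  T = 366.1 K: K = (2.781, 0.309, 0.279), RR gives ψ = 0.424, H_out = 19.009 kJ/mol
  T = 356.6 K: K = (2.353, 0.267, 0.246), RR gives ψ = 0.298, H_out = 12.748 kJ/mol
  T = 351.9 K: K = (2.159, 0.248, 0.230), RR gives ψ = 0.220, H_out = 9.017 kJ/mol
  T = 349.5 K: K = (2.064, 0.238, 0.222), RR gives ψ = 0.174, H_out = 6.861 kJ/mol
Linear interpolation between T = 349.5 (H_out = 6.861) and T = 351.9 (H_out = 9.017) on hF = 7.883 gives T ≈ 350.6 K, at which ψ = 0.20.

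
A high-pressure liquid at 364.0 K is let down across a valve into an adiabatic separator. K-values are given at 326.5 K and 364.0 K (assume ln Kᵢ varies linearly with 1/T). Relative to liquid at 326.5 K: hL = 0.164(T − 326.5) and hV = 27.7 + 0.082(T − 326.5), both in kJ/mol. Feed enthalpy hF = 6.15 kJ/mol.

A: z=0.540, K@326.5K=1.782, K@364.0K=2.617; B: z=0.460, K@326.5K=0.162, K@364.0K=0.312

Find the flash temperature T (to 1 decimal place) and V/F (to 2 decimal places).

T = 334.4 K, V/F = 0.18

Adiabatic flash: solve Rachford–Rice at each trial T, then check hF = ψ·hV(T) + (1−ψ)·hL(T).
  T = 326.5 K: K = (1.782, 0.162), RR gives ψ = 0.056, H_out = 1.556 kJ/mol
  T = 364.0 K: K = (2.617, 0.312), RR gives ψ = 0.500, H_out = 18.473 kJ/mol
  T = 345.2 K: K = (2.181, 0.229), RR gives ψ = 0.311, H_out = 11.194 kJ/mol
  T = 335.9 K: K = (1.978, 0.194), RR gives ψ = 0.199, H_out = 6.909 kJ/mol
  T = 331.2 K: K = (1.879, 0.177), RR gives ψ = 0.133, H_out = 4.403 kJ/mol
  T = 333.5 K: K = (1.927, 0.185), RR gives ψ = 0.167, H_out = 5.665 kJ/mol
Linear interpolation between T = 333.5 (H_out = 5.665) and T = 335.9 (H_out = 6.909) on hF = 6.15 gives T ≈ 334.4 K, at which ψ = 0.18.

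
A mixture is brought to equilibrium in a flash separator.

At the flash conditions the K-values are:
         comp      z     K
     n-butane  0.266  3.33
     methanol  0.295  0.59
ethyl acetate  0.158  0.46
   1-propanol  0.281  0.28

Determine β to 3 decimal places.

Material balance + equilibrium reduce to Σ zᵢ(Kᵢ−1)/(1+β(Kᵢ−1)) = 0.
Feasibility: ΣzᵢKᵢ = 1.211, Σzᵢ/Kᵢ = 1.927 — both > 1, two phases present.
Newton–Raphson from β = 0.4:
  β = 0.400: g = -0.2169, g' = -0.820 → β = 0.136
  β = 0.136: g = 0.0267, g' = -1.122 → β = 0.159
  β = 0.159: g = 0.0007, g' = -1.066 → β = 0.160
Converged at β = 0.160.

β = 0.160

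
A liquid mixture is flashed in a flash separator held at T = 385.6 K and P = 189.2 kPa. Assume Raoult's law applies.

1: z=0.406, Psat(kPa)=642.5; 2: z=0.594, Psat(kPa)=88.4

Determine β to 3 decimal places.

β = 0.514

Raoult's law: Kᵢ = Pᵢˢᵃᵗ/P = Pᵢˢᵃᵗ/189.2.
  K_1 = 642.5/189.2 = 3.39588, K_2 = 88.4/189.2 = 0.46723
Rachford–Rice: g(β) = Σ zᵢ(Kᵢ−1)/(1+β(Kᵢ−1)) = 0.
Feasibility: ΣzᵢKᵢ = 1.656, Σzᵢ/Kᵢ = 1.391 — both > 1, two phases present.
Binary case is linear: z₁(K₁−1)(1+β(K₂−1)) + z₂(K₂−1)(1+β(K₁−1)) = 0
⇒ β = [z₁(K₁−1)+z₂(K₂−1)] / [−(K₁−1)(K₂−1)] = 0.6563/1.2765 = 0.514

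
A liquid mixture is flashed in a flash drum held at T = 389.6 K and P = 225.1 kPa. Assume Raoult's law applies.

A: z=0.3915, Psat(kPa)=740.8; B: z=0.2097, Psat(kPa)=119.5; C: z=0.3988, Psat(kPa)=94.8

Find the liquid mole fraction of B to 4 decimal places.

Raoult's law: Kᵢ = Pᵢˢᵃᵗ/P = Pᵢˢᵃᵗ/225.1.
  K_A = 740.8/225.1 = 3.290982, K_B = 119.5/225.1 = 0.530875, K_C = 94.8/225.1 = 0.421146
Material balance + equilibrium reduce to Σ zᵢ(Kᵢ−1)/(1+β(Kᵢ−1)) = 0.
g(0) = ΣzᵢKᵢ − 1 = 0.5677 and g(1) = 1 − Σzᵢ/Kᵢ = -0.4609, so a root lies in (0, 1).
Iterate (Newton) starting at β = 0.5:
  β = 0.5000: g = -0.03535, g' = -0.7898 → β = 0.4552
  β = 0.4552: g = 0.00049, g' = -0.8133 → β = 0.4559
Converged at β = 0.4559.
Compositions from xᵢ = zᵢ/(1+β(Kᵢ−1)), yᵢ = Kᵢxᵢ:
  A: x = 0.1915, y = 0.6302
  B: x = 0.2667, y = 0.1416
  C: x = 0.5418, y = 0.2282

x_B = 0.2667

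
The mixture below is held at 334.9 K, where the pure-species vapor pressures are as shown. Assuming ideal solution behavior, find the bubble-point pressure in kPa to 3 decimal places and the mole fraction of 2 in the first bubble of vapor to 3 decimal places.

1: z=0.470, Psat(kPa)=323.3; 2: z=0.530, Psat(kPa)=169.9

Pbub = 241.998 kPa, y_2 = 0.372

At the bubble point ψ → 0, so ΣzᵢKᵢ = 1 with Kᵢ = Pᵢˢᵃᵗ/P ⇒ P = ΣzᵢPᵢˢᵃᵗ.
P = 0.470·323.3 + 0.530·169.9 = 241.998 kPa
yᵢ = zᵢPᵢˢᵃᵗ/P ⇒ y_2 = 0.530·169.9/241.998 = 0.372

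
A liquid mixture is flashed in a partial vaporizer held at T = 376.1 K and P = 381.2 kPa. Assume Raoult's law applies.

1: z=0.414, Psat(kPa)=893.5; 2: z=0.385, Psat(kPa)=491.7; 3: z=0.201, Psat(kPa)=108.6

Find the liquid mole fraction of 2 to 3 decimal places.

Raoult's law: Kᵢ = Pᵢˢᵃᵗ/P = Pᵢˢᵃᵗ/381.2.
  K_1 = 893.5/381.2 = 2.34391, K_2 = 491.7/381.2 = 1.28987, K_3 = 108.6/381.2 = 0.28489
Material balance + equilibrium reduce to Σ zᵢ(Kᵢ−1)/(1+ψ(Kᵢ−1)) = 0.
Check two-phase: ΣzᵢKᵢ = 1.524 > 1 and Σzᵢ/Kᵢ = 1.181 > 1, so g(0) = 0.524 > 0 and g(1) = -0.181 < 0.
Newton–Raphson from ψ = 0.44:
  ψ = 0.440: g = 0.2389, g' = -0.540 → ψ = 0.883
  ψ = 0.883: g = -0.0465, g' = -0.933 → ψ = 0.833
  ψ = 0.833: g = -0.0031, g' = -0.816 → ψ = 0.829
Converged at ψ = 0.829.
Compositions from xᵢ = zᵢ/(1+ψ(Kᵢ−1)), yᵢ = Kᵢxᵢ:
  1: x = 0.196, y = 0.459
  2: x = 0.310, y = 0.400
  3: x = 0.494, y = 0.141

x_2 = 0.310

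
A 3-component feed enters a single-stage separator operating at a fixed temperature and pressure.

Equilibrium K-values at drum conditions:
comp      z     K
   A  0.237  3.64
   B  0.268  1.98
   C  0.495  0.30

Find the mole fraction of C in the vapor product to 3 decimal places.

y_C = 0.209

Rachford–Rice: g(ψ) = Σ zᵢ(Kᵢ−1)/(1+ψ(Kᵢ−1)) = 0.
Check two-phase: ΣzᵢKᵢ = 1.542 > 1 and Σzᵢ/Kᵢ = 1.850 > 1, so g(0) = 0.542 > 0 and g(1) = -0.850 < 0.
Iterate (Newton) starting at ψ = 0.44:
  ψ = 0.440: g = -0.0278, g' = -0.986 → ψ = 0.412
Converged at ψ = 0.412.
Compositions from xᵢ = zᵢ/(1+ψ(Kᵢ−1)), yᵢ = Kᵢxᵢ:
  A: x = 0.114, y = 0.413
  B: x = 0.191, y = 0.378
  C: x = 0.696, y = 0.209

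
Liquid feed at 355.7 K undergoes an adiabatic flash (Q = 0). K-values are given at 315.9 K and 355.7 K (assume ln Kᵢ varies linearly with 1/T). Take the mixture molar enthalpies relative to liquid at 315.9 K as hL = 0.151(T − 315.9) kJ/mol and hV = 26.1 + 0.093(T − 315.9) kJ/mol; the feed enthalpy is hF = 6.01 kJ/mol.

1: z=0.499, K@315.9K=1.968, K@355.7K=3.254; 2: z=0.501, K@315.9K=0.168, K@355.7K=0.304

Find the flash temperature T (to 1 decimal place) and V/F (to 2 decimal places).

T = 323.2 K, V/F = 0.19

Adiabatic flash: solve Rachford–Rice at each trial T, then check hF = ψ·hV(T) + (1−ψ)·hL(T).
  T = 315.9 K: K = (1.968, 0.168), RR gives ψ = 0.082, H_out = 2.145 kJ/mol
  T = 355.7 K: K = (3.254, 0.304), RR gives ψ = 0.495, H_out = 17.779 kJ/mol
  T = 335.8 K: K = (2.569, 0.230), RR gives ψ = 0.329, H_out = 11.203 kJ/mol
  T = 325.9 K: K = (2.259, 0.198), RR gives ψ = 0.224, H_out = 7.227 kJ/mol
  T = 320.9 K: K = (2.111, 0.182), RR gives ψ = 0.159, H_out = 4.867 kJ/mol
  T = 323.4 K: K = (2.184, 0.190), RR gives ψ = 0.193, H_out = 6.085 kJ/mol
  T = 322.1 K: K = (2.146, 0.186), RR gives ψ = 0.176, H_out = 5.462 kJ/mol
Linear interpolation between T = 322.1 (H_out = 5.462) and T = 323.4 (H_out = 6.085) on hF = 6.01 gives T ≈ 323.2 K, at which ψ = 0.19.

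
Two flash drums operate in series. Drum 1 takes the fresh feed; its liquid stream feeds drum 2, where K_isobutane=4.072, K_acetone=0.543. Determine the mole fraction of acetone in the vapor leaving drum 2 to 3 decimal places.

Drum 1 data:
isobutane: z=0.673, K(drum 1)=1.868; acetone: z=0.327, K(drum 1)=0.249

Drum 1:
Let ψ₁ = V/F and solve Σ zᵢ(Kᵢ−1)/(1+ψ₁(Kᵢ−1)) = 0.
g(0) = ΣzᵢKᵢ − 1 = 0.339 and g(1) = 1 − Σzᵢ/Kᵢ = -0.674, so a root lies in (0, 1).
Binary case is linear: z₁(K₁−1)(1+ψ₁(K₂−1)) + z₂(K₂−1)(1+ψ₁(K₁−1)) = 0
⇒ ψ₁ = [z₁(K₁−1)+z₂(K₂−1)] / [−(K₁−1)(K₂−1)] = 0.3386/0.6519 = 0.519
Drum-1 compositions:
  isobutane: x = 0.464, y = 0.867
  acetone: x = 0.536, y = 0.133
Drum-2 feed = drum-1 liquid: z₂ = (0.4639, 0.5361).
Drum 2:
Rachford–Rice: g(ψ₂) = Σ zᵢ(Kᵢ−1)/(1+ψ₂(Kᵢ−1)) = 0.
Check two-phase: ΣzᵢKᵢ = 2.180 > 1 and Σzᵢ/Kᵢ = 1.101 > 1, so g(0) = 1.180 > 0 and g(1) = -0.101 < 0.
Binary case is linear: z₁(K₁−1)(1+ψ₂(K₂−1)) + z₂(K₂−1)(1+ψ₂(K₁−1)) = 0
⇒ ψ₂ = [z₁(K₁−1)+z₂(K₂−1)] / [−(K₁−1)(K₂−1)] = 1.1800/1.4039 = 0.841
  isobutane: x = 0.129, y = 0.527
  acetone: x = 0.871, y = 0.473

y_acetone (drum 2) = 0.473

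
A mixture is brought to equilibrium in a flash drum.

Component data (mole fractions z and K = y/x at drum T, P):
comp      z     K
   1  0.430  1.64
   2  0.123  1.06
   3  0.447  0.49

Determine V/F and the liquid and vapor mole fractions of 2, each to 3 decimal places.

V/F = 0.191, x_2 = 0.122, y_2 = 0.129

Rachford–Rice: g(V/F) = Σ zᵢ(Kᵢ−1)/(1+V/F(Kᵢ−1)) = 0.
g(0) = ΣzᵢKᵢ − 1 = 0.055 and g(1) = 1 − Σzᵢ/Kᵢ = -0.290, so a root lies in (0, 1).
Newton–Raphson from V/F = 0.63:
  V/F = 0.630: g = -0.1327, g' = -0.342 → V/F = 0.242
  V/F = 0.242: g = -0.0146, g' = -0.284 → V/F = 0.191
Converged at V/F = 0.191.
Compositions from xᵢ = zᵢ/(1+V/F(Kᵢ−1)), yᵢ = Kᵢxᵢ:
  1: x = 0.383, y = 0.628
  2: x = 0.122, y = 0.129
  3: x = 0.495, y = 0.243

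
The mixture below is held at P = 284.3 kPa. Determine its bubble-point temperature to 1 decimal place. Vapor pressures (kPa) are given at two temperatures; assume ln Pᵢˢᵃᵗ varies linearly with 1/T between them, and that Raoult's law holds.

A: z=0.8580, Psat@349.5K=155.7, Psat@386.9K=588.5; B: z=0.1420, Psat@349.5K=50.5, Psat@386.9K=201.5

Bubble-point temperature: ΣzᵢPᵢˢᵃᵗ(T) = P. Interpolate ln Pᵢˢᵃᵗ = aᵢ + bᵢ/T.
  T = 349.5 K: ΣzᵢPᵢˢᵃᵗ = 140.76 kPa
  T = 386.9 K: ΣzᵢPᵢˢᵃᵗ = 533.55 kPa
  T = 368.2 K: ΣzᵢPᵢˢᵃᵗ = 283.48 kPa
  T = 377.5 K: ΣzᵢPᵢˢᵃᵗ = 391.30 kPa
  T = 372.9 K: ΣzᵢPᵢˢᵃᵗ = 334.30 kPa
  T = 370.5 K: ΣzᵢPᵢˢᵃᵗ = 307.46 kPa
Interpolating between 368.2 K and 370.5 K gives T ≈ 368.3 K.

T = 368.3 K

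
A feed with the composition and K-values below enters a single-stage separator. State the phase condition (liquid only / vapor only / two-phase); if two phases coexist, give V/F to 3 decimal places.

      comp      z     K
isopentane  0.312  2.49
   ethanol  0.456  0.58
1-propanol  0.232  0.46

ΣzᵢKᵢ = 1.148; Σzᵢ/Kᵢ = 1.416.
Both exceed 1, so a two-phase solution exists.
Material balance + equilibrium reduce to Σ zᵢ(Kᵢ−1)/(1+ψ(Kᵢ−1)) = 0.
Newton iteration, ψ⁰ = 0.51:
  ψ = 0.510: g = -0.1525, g' = -0.483 → ψ = 0.194
  ψ = 0.194: g = 0.0121, g' = -0.596 → ψ = 0.214
  ψ = 0.214: g = 0.0002, g' = -0.582 → ψ = 0.215
Converged at ψ = 0.215.

two-phase, V/F = 0.215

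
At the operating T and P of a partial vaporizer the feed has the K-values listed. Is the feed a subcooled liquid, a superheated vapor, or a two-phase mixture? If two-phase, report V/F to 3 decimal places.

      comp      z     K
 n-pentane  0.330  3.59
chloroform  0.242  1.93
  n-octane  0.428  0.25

two-phase, V/F = 0.511

ΣzᵢKᵢ = 1.759; Σzᵢ/Kᵢ = 1.929.
Both exceed 1, so a two-phase solution exists.
Material balance + equilibrium reduce to Σ zᵢ(Kᵢ−1)/(1+ψ(Kᵢ−1)) = 0.
Newton iteration, ψ⁰ = 0.41:
  ψ = 0.410: g = 0.1139, g' = -1.132 → ψ = 0.511
Converged at ψ = 0.511.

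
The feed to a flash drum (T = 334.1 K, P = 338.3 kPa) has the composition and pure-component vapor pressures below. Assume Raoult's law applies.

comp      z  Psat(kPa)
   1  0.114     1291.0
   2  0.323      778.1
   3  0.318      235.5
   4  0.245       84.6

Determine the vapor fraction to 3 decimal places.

Raoult's law: Kᵢ = Pᵢˢᵃᵗ/P = Pᵢˢᵃᵗ/338.3.
  K_1 = 1291.0/338.3 = 3.81614, K_2 = 778.1/338.3 = 2.30003, K_3 = 235.5/338.3 = 0.69613, K_4 = 84.6/338.3 = 0.25007
Let ψ = V/F and solve Σ zᵢ(Kᵢ−1)/(1+ψ(Kᵢ−1)) = 0.
Check two-phase: ΣzᵢKᵢ = 1.461 > 1 and Σzᵢ/Kᵢ = 1.607 > 1, so g(0) = 0.461 > 0 and g(1) = -0.607 < 0.
Iterate (Newton) starting at ψ = 0.63:
  ψ = 0.630: g = -0.1212, g' = -0.822 → ψ = 0.483
  ψ = 0.483: g = -0.0071, g' = -0.747 → ψ = 0.473
Converged at ψ = 0.473.

ψ = 0.473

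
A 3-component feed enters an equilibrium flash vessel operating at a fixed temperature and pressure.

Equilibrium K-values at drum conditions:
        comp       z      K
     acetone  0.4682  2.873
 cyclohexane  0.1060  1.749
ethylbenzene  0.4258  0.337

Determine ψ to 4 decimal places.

Material balance + equilibrium reduce to Σ zᵢ(Kᵢ−1)/(1+ψ(Kᵢ−1)) = 0.
g(0) = ΣzᵢKᵢ − 1 = 0.6740 and g(1) = 1 − Σzᵢ/Kᵢ = -0.4871, so a root lies in (0, 1).
Newton–Raphson from ψ = 0.47:
  ψ = 0.4700: g = 0.11501, g' = -0.8921 → ψ = 0.5989
  ψ = 0.5989: g = -0.00012, g' = -0.9081 → ψ = 0.5988
Converged at ψ = 0.5988.

ψ = 0.5988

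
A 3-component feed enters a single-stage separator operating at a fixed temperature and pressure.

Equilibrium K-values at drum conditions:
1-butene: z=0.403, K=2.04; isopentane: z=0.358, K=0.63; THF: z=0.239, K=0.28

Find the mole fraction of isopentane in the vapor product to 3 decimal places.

Material balance + equilibrium reduce to Σ zᵢ(Kᵢ−1)/(1+V/F(Kᵢ−1)) = 0.
g(0) = ΣzᵢKᵢ − 1 = 0.115 and g(1) = 1 − Σzᵢ/Kᵢ = -0.619, so a root lies in (0, 1).
Newton–Raphson from V/F = 0.63:
  V/F = 0.630: g = -0.2344, g' = -0.657 → V/F = 0.273
  V/F = 0.273: g = -0.0353, g' = -0.517 → V/F = 0.205
Converged at V/F = 0.205.
Compositions from xᵢ = zᵢ/(1+V/F(Kᵢ−1)), yᵢ = Kᵢxᵢ:
  1-butene: x = 0.332, y = 0.677
  isopentane: x = 0.387, y = 0.244
  THF: x = 0.281, y = 0.079

y_isopentane = 0.244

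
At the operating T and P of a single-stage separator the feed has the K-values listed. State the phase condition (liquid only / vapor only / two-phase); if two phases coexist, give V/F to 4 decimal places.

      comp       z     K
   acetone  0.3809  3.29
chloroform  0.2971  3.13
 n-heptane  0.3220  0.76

ΣzᵢKᵢ = 2.4278; Σzᵢ/Kᵢ = 0.6344.
Since Σzᵢ/Kᵢ < 1 the mixture is above its dew point — single vapor phase.

vapor only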